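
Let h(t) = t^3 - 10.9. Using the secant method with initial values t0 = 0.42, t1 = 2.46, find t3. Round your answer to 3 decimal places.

2.183

h(0.42) = -10.82591, h(2.46) = 3.98694
t2 = 2.46000 − 3.98694·(2.46000 − 0.42000) / (3.98694 − (-10.82591)) = 2.46000 − (8.13335)/(14.81285) = 1.91093
h(1.91093) = -3.92199
t3 = 1.91093 − (-3.92199)·(1.91093 − 2.46000) / (-3.92199 − 3.98694) = 1.91093 − (2.15346)/(-7.90893) = 2.18321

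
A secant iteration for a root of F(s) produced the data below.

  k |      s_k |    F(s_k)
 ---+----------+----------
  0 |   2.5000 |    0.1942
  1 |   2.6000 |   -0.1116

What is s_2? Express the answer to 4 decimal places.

s_2 = 2.6000 − (-0.1116)·(2.6000 − 2.5000) / (-0.1116 − 0.1942)
   = 2.6000 − (-0.011160)/(-0.305800) = 2.563506

2.5635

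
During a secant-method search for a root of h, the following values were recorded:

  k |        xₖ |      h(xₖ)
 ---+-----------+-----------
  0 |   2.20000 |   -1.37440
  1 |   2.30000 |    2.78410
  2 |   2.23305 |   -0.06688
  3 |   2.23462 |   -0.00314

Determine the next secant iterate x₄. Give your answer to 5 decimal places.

x₄ = 2.23462 − (-0.00314)·(2.23462 − 2.23305) / (-0.00314 − (-0.06688))
   = 2.23462 − (-0.0000049)/(0.0637400) = 2.2346973

2.23470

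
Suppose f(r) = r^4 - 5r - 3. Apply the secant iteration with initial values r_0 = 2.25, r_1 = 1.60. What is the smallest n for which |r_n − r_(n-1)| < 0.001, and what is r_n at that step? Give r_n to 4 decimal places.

f(2.25) = 11.378906, f(1.60) = -4.446400
r_2 = 1.600000 − (-4.446400)·(-0.650000)/(-15.825306) = 1.782629;  |Δ| = 0.182629
f(1.782629) = -1.814947
r_3 = 1.782629 − (-1.814947)·(0.182629)/(2.631453) = 1.908591;  |Δ| = 0.125962
f(1.908591) = 0.726442
r_4 = 1.908591 − 0.726442·(0.125962)/(2.541389) = 1.872585;  |Δ| = 0.036005
f(1.872585) = -0.066856
r_5 = 1.872585 − (-0.066856)·(-0.036005)/(-0.793298) = 1.875620;  |Δ| = 0.003034
f(1.875620) = -0.002134
r_6 = 1.875620 − (-0.002134)·(0.003034)/(0.064722) = 1.875720;  |Δ| = 0.000100
|r_6 − r_5| = 0.000100 < 0.001

n = 6, r_n = 1.8757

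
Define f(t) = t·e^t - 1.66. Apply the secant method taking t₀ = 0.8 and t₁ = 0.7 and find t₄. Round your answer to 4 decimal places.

0.7692

f(0.8) = 0.120433, f(0.7) = -0.250373
t₂ = 0.700000 − (-0.250373)·(0.700000 − 0.800000) / (-0.250373 − 0.120433) = 0.700000 − (0.025037)/(-0.370806) = 0.767521
f(0.767521) = -0.006437
t₃ = 0.767521 − (-0.006437)·(0.767521 − 0.700000) / (-0.006437 − (-0.250373)) = 0.767521 − (-0.000435)/(0.243936) = 0.769303
f(0.769303) = 0.000357
t₄ = 0.769303 − 0.000357·(0.769303 − 0.767521) / (0.000357 − (-0.006437)) = 0.769303 − (0.000001)/(0.006794) = 0.769209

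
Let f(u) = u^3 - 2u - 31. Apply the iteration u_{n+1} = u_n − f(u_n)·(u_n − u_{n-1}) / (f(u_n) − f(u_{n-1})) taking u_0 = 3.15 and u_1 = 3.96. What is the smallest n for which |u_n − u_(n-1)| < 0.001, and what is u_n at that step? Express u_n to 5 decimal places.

f(3.15) = -6.0441250, f(3.96) = 23.1791360
u_2 = 3.9600000 − 23.1791360·(0.8100000)/(29.2232610) = 3.3175289;  |Δ| = 0.6424711
f(3.3175289) = -1.1223408
u_3 = 3.3175289 − (-1.1223408)·(-0.6424711)/(-24.3014768) = 3.3472008;  |Δ| = 0.0296719
f(3.3472008) = -0.1931887
u_4 = 3.3472008 − (-0.1931887)·(0.0296719)/(0.9291521) = 3.3533702;  |Δ| = 0.0061694
f(3.3533702) = 0.0022152
u_5 = 3.3533702 − 0.0022152·(0.0061694)/(0.1954039) = 3.3533003;  |Δ| = 0.0000699
|u_5 − u_4| = 0.0000699 < 0.001

n = 5, u_n = 3.35330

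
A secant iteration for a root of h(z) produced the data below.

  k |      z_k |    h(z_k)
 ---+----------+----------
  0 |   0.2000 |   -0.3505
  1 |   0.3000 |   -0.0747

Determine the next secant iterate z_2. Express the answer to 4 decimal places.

0.3271

z_2 = 0.3000 − (-0.0747)·(0.3000 − 0.2000) / (-0.0747 − (-0.3505))
   = 0.3000 − (-0.007470)/(0.275800) = 0.327085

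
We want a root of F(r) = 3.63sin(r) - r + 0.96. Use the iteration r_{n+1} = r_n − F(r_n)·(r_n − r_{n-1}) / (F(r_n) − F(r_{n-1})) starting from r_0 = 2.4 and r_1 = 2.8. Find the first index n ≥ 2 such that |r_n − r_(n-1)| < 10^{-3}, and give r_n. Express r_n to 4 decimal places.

F(2.4) = 1.011931, F(2.8) = -0.623993
r_2 = 2.800000 − (-0.623993)·(0.400000)/(-1.635924) = 2.647427;  |Δ| = 0.152573
F(2.647427) = 0.034270
r_3 = 2.647427 − 0.034270·(-0.152573)/(0.658263) = 2.655371;  |Δ| = 0.007943
F(2.655371) = 0.000889
r_4 = 2.655371 − 0.000889·(0.007943)/(-0.033382) = 2.655582;  |Δ| = 0.000212
|r_4 − r_3| = 0.000212 < 10^{-3}

n = 4, r_n = 2.6556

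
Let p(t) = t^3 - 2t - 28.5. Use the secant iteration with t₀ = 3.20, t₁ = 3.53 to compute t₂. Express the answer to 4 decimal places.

3.2666

p(3.20) = -2.132000, p(3.53) = 8.426977
t₂ = 3.530000 − 8.426977·(3.530000 − 3.200000) / (8.426977 − (-2.132000)) = 3.530000 − (2.780902)/(10.558977) = 3.266631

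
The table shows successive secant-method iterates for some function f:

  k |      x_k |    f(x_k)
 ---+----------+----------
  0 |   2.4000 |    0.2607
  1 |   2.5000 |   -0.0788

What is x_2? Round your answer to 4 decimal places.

x_2 = 2.5000 − (-0.0788)·(2.5000 − 2.4000) / (-0.0788 − 0.2607)
   = 2.5000 − (-0.007880)/(-0.339500) = 2.476789

2.4768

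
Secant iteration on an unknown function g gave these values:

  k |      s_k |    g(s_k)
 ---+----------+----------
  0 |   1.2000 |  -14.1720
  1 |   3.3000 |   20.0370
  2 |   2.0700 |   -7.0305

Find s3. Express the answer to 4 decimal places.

2.3895

s3 = 2.0700 − (-7.0305)·(2.0700 − 3.3000) / (-7.0305 − 20.0370)
   = 2.0700 − (8.647515)/(-27.067500) = 2.389480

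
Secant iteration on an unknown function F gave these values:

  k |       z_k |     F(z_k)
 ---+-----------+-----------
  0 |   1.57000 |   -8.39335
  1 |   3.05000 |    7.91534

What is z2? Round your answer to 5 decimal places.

z2 = 3.05000 − 7.91534·(3.05000 − 1.57000) / (7.91534 − (-8.39335))
   = 3.05000 − (11.7147032)/(16.3086900) = 2.3316895

2.33169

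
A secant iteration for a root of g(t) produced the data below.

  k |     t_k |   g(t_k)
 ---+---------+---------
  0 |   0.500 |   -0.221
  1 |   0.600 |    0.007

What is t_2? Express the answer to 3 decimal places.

0.597

t_2 = 0.600 − 0.007·(0.600 − 0.500) / (0.007 − (-0.221))
   = 0.600 − (0.00070)/(0.22800) = 0.59693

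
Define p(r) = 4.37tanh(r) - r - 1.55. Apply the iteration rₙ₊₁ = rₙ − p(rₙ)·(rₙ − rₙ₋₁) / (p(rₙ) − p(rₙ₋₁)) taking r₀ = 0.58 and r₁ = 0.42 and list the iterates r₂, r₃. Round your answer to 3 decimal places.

0.517, 0.513

p(0.58) = 0.15405, p(0.42) = -0.23541
r₂ = 0.42000 − (-0.23541)·(0.42000 − 0.58000) / (-0.23541 − 0.15405) = 0.42000 − (0.03767)/(-0.38946) = 0.51671
p(0.51671) = 0.00973
r₃ = 0.51671 − 0.00973·(0.51671 − 0.42000) / (0.00973 − (-0.23541)) = 0.51671 − (0.00094)/(0.24515) = 0.51287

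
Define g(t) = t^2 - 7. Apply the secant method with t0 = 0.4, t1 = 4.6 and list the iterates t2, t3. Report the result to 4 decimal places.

1.7680, 2.3764

g(0.4) = -6.840000, g(4.6) = 14.160000
t2 = 4.600000 − 14.160000·(4.600000 − 0.400000) / (14.160000 − (-6.840000)) = 4.600000 − (59.472000)/(21.000000) = 1.768000
g(1.768000) = -3.874176
t3 = 1.768000 − (-3.874176)·(1.768000 − 4.600000) / (-3.874176 − 14.160000) = 1.768000 − (10.971666)/(-18.034176) = 2.376382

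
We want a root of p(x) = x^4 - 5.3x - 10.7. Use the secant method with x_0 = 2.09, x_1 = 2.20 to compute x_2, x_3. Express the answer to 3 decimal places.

p(2.09) = -2.69670, p(2.20) = 1.06560
x_2 = 2.20000 − 1.06560·(2.20000 − 2.09000) / (1.06560 − (-2.69670)) = 2.20000 − (0.11722)/(3.76230) = 2.16884
p(2.16884) = -0.06832
x_3 = 2.16884 − (-0.06832)·(2.16884 − 2.20000) / (-0.06832 − 1.06560) = 2.16884 − (0.00213)/(-1.13392) = 2.17072

2.169, 2.171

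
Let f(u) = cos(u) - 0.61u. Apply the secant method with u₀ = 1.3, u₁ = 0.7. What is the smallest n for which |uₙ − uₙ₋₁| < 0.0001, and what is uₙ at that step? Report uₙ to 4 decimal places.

f(1.3) = -0.525501, f(0.7) = 0.337842
u₂ = 0.700000 − 0.337842·(-0.600000)/(0.863343) = 0.934791;  |Δ| = 0.234791
f(0.934791) = 0.023764
u₃ = 0.934791 − 0.023764·(0.234791)/(-0.314078) = 0.952556;  |Δ| = 0.017765
f(0.952556) = -0.001457
u₄ = 0.952556 − (-0.001457)·(0.017765)/(-0.025221) = 0.951530;  |Δ| = 0.001026
f(0.951530) = 0.000005
u₅ = 0.951530 − 0.000005·(-0.001026)/(0.001462) = 0.951533;  |Δ| = 0.000004
|u₅ − u₄| = 0.000004 < 0.0001

n = 5, uₙ = 0.9515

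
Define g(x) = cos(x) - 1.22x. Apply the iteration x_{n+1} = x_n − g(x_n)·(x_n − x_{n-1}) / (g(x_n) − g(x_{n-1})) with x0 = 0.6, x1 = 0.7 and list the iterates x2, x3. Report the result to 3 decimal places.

g(0.6) = 0.09334, g(0.7) = -0.08916
x2 = 0.70000 − (-0.08916)·(0.70000 − 0.60000) / (-0.08916 − 0.09334) = 0.70000 − (-0.00892)/(-0.18249) = 0.65114
g(0.65114) = 0.00099
x3 = 0.65114 − 0.00099·(0.65114 − 0.70000) / (0.00099 − (-0.08916)) = 0.65114 − (-0.00005)/(0.09015) = 0.65168

0.651, 0.652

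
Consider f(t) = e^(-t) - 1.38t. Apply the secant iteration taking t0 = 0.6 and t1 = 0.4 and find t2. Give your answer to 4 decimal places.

f(0.6) = -0.279188, f(0.4) = 0.118320
t2 = 0.400000 − 0.118320·(0.400000 − 0.600000) / (0.118320 − (-0.279188)) = 0.400000 − (-0.023664)/(0.397508) = 0.459531

0.4595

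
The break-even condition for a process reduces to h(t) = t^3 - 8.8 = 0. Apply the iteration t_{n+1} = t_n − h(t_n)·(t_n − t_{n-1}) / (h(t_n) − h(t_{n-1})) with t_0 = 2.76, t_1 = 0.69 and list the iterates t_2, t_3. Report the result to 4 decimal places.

h(2.76) = 12.224576, h(0.69) = -8.471491
t_2 = 0.690000 − (-8.471491)·(0.690000 − 2.760000) / (-8.471491 − 12.224576) = 0.690000 − (17.535986)/(-20.696067) = 1.537310
h(1.537310) = -5.166841
t_3 = 1.537310 − (-5.166841)·(1.537310 − 0.690000) / (-5.166841 − (-8.471491)) = 1.537310 − (-4.377916)/(3.304650) = 2.862085

1.5373, 2.8621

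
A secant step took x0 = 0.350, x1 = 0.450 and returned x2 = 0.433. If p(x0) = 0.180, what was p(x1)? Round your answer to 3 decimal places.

-0.037

The secant line through (0.350, 0.180) and (0.450, p(x1)) crosses zero at x2 = 0.433.
So (0.350, 0.180), (0.450, p(x1)), (0.433, 0) are collinear:
p(x1) = 0.180 · (0.450 − 0.433) / (0.350 − 0.433) = 0.180 · (0.01700)/(-0.08300) = -0.03687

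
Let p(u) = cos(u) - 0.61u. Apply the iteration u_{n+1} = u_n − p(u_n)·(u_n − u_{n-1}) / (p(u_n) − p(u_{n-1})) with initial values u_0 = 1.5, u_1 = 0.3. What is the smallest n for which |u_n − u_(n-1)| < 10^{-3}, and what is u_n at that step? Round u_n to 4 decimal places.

n = 5, u_n = 0.9515

p(1.5) = -0.844263, p(0.3) = 0.772336
u_2 = 0.300000 − 0.772336·(-1.200000)/(1.616599) = 0.873305;  |Δ| = 0.573305
p(0.873305) = 0.109581
u_3 = 0.873305 − 0.109581·(0.573305)/(-0.662755) = 0.968096;  |Δ| = 0.094791
p(0.968096) = -0.023670
u_4 = 0.968096 − (-0.023670)·(0.094791)/(-0.133251) = 0.951258;  |Δ| = 0.016838
p(0.951258) = 0.000392
u_5 = 0.951258 − 0.000392·(-0.016838)/(0.024061) = 0.951532;  |Δ| = 0.000274
|u_5 − u_4| = 0.000274 < 10^{-3}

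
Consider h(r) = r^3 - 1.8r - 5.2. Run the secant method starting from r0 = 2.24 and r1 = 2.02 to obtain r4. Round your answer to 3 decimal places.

h(2.24) = 2.00742, h(2.02) = -0.59359
r2 = 2.02000 − (-0.59359)·(2.02000 − 2.24000) / (-0.59359 − 2.00742) = 2.02000 − (0.13059)/(-2.60102) = 2.07021
h(2.07021) = -0.05396
r3 = 2.07021 − (-0.05396)·(2.07021 − 2.02000) / (-0.05396 − (-0.59359)) = 2.07021 − (-0.00271)/(0.53963) = 2.07523
h(2.07523) = 0.00171
r4 = 2.07523 − 0.00171·(2.07523 − 2.07021) / (0.00171 − (-0.05396)) = 2.07523 − (0.00001)/(0.05567) = 2.07507

2.075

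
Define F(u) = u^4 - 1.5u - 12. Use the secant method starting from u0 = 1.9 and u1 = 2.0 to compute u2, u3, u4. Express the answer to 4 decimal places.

F(1.9) = -1.817900, F(2.0) = 1.000000
u2 = 2.000000 − 1.000000·(2.000000 − 1.900000) / (1.000000 − (-1.817900)) = 2.000000 − (0.100000)/(2.817900) = 1.964513
F(1.964513) = -0.052498
u3 = 1.964513 − (-0.052498)·(1.964513 − 2.000000) / (-0.052498 − 1.000000) = 1.964513 − (0.001863)/(-1.052498) = 1.966283
F(1.966283) = -0.001400
u4 = 1.966283 − (-0.001400)·(1.966283 − 1.964513) / (-0.001400 − (-0.052498)) = 1.966283 − (-0.000002)/(0.051098) = 1.966331

1.9645, 1.9663, 1.9663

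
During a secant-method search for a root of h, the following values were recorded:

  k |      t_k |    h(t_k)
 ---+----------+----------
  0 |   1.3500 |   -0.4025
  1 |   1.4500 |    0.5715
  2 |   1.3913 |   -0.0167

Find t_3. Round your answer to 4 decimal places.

1.3930

t_3 = 1.3913 − (-0.0167)·(1.3913 − 1.4500) / (-0.0167 − 0.5715)
   = 1.3913 − (0.000980)/(-0.588200) = 1.392967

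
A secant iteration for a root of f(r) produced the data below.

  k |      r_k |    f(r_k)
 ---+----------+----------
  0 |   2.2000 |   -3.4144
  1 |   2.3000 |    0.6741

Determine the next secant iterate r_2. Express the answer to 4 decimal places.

r_2 = 2.3000 − 0.6741·(2.3000 − 2.2000) / (0.6741 − (-3.4144))
   = 2.3000 − (0.067410)/(4.088500) = 2.283512

2.2835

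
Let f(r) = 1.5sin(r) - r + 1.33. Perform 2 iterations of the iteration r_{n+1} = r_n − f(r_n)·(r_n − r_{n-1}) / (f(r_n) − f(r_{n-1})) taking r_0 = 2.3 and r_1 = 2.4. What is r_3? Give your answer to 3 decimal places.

2.373

f(2.3) = 0.14856, f(2.4) = -0.05681
r_2 = 2.40000 − (-0.05681)·(2.40000 − 2.30000) / (-0.05681 − 0.14856) = 2.40000 − (-0.00568)/(-0.20536) = 2.37234
f(2.37234) = 0.00106
r_3 = 2.37234 − 0.00106·(2.37234 − 2.40000) / (0.00106 − (-0.05681)) = 2.37234 − (-0.00003)/(0.05786) = 2.37285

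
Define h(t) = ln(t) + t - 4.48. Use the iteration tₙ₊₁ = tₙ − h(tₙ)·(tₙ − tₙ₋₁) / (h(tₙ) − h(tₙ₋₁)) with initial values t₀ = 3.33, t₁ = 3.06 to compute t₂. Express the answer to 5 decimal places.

3.28966

h(3.33) = 0.0529723, h(3.06) = -0.3015851
t₂ = 3.0600000 − (-0.3015851)·(3.0600000 − 3.3300000) / (-0.3015851 − 0.0529723) = 3.0600000 − (0.0814280)/(-0.3545574) = 3.2896609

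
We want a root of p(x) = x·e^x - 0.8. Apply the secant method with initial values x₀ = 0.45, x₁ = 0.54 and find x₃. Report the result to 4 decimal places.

p(0.45) = -0.094260, p(0.54) = 0.126644
x₂ = 0.540000 − 0.126644·(0.540000 − 0.450000) / (0.126644 − (-0.094260)) = 0.540000 − (0.011398)/(0.220903) = 0.488403
p(0.488403) = -0.004044
x₃ = 0.488403 − (-0.004044)·(0.488403 − 0.540000) / (-0.004044 − 0.126644) = 0.488403 − (0.000209)/(-0.130688) = 0.490000

0.4900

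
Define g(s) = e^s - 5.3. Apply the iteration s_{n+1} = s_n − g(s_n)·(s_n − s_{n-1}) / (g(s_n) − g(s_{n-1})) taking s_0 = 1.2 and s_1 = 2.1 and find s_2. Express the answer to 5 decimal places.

1.56770

g(1.2) = -1.9798831, g(2.1) = 2.8661699
s_2 = 2.1000000 − 2.8661699·(2.1000000 − 1.2000000) / (2.8661699 − (-1.9798831)) = 2.1000000 − (2.5795529)/(4.8460530) = 1.5677002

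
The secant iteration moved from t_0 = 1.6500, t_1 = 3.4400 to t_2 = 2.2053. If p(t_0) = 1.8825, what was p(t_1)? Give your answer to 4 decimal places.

-4.1857

The secant line through (1.6500, 1.8825) and (3.4400, p(t_1)) crosses zero at t_2 = 2.2053.
So (1.6500, 1.8825), (3.4400, p(t_1)), (2.2053, 0) are collinear:
p(t_1) = 1.8825 · (3.4400 − 2.2053) / (1.6500 − 2.2053) = 1.8825 · (1.234700)/(-0.555300) = -4.185706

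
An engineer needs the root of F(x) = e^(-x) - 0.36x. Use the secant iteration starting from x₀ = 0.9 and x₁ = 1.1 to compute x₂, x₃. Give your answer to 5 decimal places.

F(0.9) = 0.0825697, F(1.1) = -0.0631289
x₂ = 1.1000000 − (-0.0631289)·(1.1000000 − 0.9000000) / (-0.0631289 − 0.0825697) = 1.1000000 − (-0.0126258)/(-0.1456986) = 1.0133431
F(1.0133431) = -0.0018001
x₃ = 1.0133431 − (-0.0018001)·(1.0133431 − 1.1000000) / (-0.0018001 − (-0.0631289)) = 1.0133431 − (0.0001560)/(0.0613288) = 1.0107995

1.01334, 1.01080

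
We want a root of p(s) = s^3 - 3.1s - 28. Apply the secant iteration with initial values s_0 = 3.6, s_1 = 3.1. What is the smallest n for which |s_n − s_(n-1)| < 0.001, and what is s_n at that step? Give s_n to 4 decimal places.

n = 5, s_n = 3.3756

p(3.6) = 7.496000, p(3.1) = -7.819000
s_2 = 3.100000 − (-7.819000)·(-0.500000)/(-15.315000) = 3.355273;  |Δ| = 0.255273
p(3.355273) = -0.628175
s_3 = 3.355273 − (-0.628175)·(0.255273)/(7.190825) = 3.377573;  |Δ| = 0.022300
p(3.377573) = 0.060864
s_4 = 3.377573 − 0.060864·(0.022300)/(0.689039) = 3.375603;  |Δ| = 0.001970
p(3.375603) = -0.000405
s_5 = 3.375603 − (-0.000405)·(-0.001970)/(-0.061269) = 3.375616;  |Δ| = 0.000013
|s_5 − s_4| = 0.000013 < 0.001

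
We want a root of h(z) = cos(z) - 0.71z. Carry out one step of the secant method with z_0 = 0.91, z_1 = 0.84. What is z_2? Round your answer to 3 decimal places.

0.888

h(0.91) = -0.03235, h(0.84) = 0.07106
z_2 = 0.84000 − 0.07106·(0.84000 − 0.91000) / (0.07106 − (-0.03235)) = 0.84000 − (-0.00497)/(0.10342) = 0.88810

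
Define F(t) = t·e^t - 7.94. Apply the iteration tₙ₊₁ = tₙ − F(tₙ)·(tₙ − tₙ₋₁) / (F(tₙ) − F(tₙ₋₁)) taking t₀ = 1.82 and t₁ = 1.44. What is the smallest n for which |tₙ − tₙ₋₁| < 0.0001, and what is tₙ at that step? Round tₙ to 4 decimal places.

F(1.82) = 3.292782, F(1.44) = -1.862198
t₂ = 1.440000 − (-1.862198)·(-0.380000)/(-5.154980) = 1.577272;  |Δ| = 0.137272
F(1.577272) = -0.303274
t₃ = 1.577272 − (-0.303274)·(0.137272)/(1.558924) = 1.603977;  |Δ| = 0.026705
F(1.603977) = 0.036210
t₄ = 1.603977 − 0.036210·(0.026705)/(0.339484) = 1.601129;  |Δ| = 0.002848
F(1.601129) = -0.000601
t₅ = 1.601129 − (-0.000601)·(-0.002848)/(-0.036811) = 1.601175;  |Δ| = 0.000047
|t₅ − t₄| = 0.000047 < 0.0001

n = 5, tₙ = 1.6012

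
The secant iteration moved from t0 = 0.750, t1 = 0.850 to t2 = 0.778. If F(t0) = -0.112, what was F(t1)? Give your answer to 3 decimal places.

The secant line through (0.750, -0.112) and (0.850, F(t1)) crosses zero at t2 = 0.778.
So (0.750, -0.112), (0.850, F(t1)), (0.778, 0) are collinear:
F(t1) = -0.112 · (0.850 − 0.778) / (0.750 − 0.778) = -0.112 · (0.07200)/(-0.02800) = 0.28800

0.288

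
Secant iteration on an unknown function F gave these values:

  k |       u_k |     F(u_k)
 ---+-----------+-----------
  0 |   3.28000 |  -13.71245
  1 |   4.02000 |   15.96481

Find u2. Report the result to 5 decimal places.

u2 = 4.02000 − 15.96481·(4.02000 − 3.28000) / (15.96481 − (-13.71245))
   = 4.02000 − (11.8139594)/(29.6772600) = 3.6219188

3.62192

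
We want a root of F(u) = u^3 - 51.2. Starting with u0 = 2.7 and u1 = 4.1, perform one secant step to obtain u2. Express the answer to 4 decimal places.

3.5961

F(2.7) = -31.517000, F(4.1) = 17.721000
u2 = 4.100000 − 17.721000·(4.100000 − 2.700000) / (17.721000 − (-31.517000)) = 4.100000 − (24.809400)/(49.238000) = 3.596133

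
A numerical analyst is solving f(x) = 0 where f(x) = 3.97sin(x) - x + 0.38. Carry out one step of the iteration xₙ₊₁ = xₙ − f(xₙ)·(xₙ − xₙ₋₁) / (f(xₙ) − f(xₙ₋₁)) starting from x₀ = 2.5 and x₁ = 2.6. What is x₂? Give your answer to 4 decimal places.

f(2.5) = 0.255934, f(2.6) = -0.173460
x₂ = 2.600000 − (-0.173460)·(2.600000 − 2.500000) / (-0.173460 − 0.255934) = 2.600000 − (-0.017346)/(-0.429394) = 2.559604

2.5596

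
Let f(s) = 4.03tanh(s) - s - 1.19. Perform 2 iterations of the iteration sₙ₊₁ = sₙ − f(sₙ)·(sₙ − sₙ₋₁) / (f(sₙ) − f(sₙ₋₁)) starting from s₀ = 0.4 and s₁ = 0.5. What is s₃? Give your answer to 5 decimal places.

f(0.4) = -0.0588057, f(0.5) = 0.1723321
s₂ = 0.5000000 − 0.1723321·(0.5000000 − 0.4000000) / (0.1723321 − (-0.0588057)) = 0.5000000 − (0.0172332)/(0.2311378) = 0.4254418
f(0.4254418) = 0.0026231
s₃ = 0.4254418 − 0.0026231·(0.4254418 − 0.5000000) / (0.0026231 − 0.1723321) = 0.4254418 − (-0.0001956)/(-0.1697090) = 0.4242894

0.42429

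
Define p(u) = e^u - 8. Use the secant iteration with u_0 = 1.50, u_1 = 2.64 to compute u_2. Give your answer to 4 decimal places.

1.9208

p(1.50) = -3.518311, p(2.64) = 6.013204
u_2 = 2.640000 − 6.013204·(2.640000 − 1.500000) / (6.013204 − (-3.518311)) = 2.640000 − (6.855052)/(9.531515) = 1.920801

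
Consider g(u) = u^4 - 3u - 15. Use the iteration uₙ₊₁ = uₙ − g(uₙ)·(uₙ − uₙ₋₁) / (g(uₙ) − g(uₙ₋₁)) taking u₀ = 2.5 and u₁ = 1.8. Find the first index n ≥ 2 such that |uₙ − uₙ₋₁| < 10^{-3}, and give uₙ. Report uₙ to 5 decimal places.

g(2.5) = 16.5625000, g(1.8) = -9.9024000
u₂ = 1.8000000 − (-9.9024000)·(-0.7000000)/(-26.4649000) = 2.0619198;  |Δ| = 0.2619198
g(2.0619198) = -3.1103960
u₃ = 2.0619198 − (-3.1103960)·(0.2619198)/(6.7920040) = 2.1818658;  |Δ| = 0.1199461
g(2.1818658) = 1.1171287
u₄ = 2.1818658 − 1.1171287·(0.1199461)/(4.2275246) = 2.1501699;  |Δ| = 0.0316959
g(2.1501699) = -0.0762479
u₅ = 2.1501699 − (-0.0762479)·(-0.0316959)/(-1.1933766) = 2.1521950;  |Δ| = 0.0020251
g(2.1521950) = -0.0016843
u₆ = 2.1521950 − (-0.0016843)·(0.0020251)/(0.0745637) = 2.1522408;  |Δ| = 0.0000457
|u₆ − u₅| = 0.0000457 < 10^{-3}

n = 6, uₙ = 2.15224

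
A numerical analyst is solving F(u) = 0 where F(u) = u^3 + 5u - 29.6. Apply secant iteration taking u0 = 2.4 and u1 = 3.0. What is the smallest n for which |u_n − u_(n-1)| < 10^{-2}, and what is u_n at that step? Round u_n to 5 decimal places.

F(2.4) = -3.7760000, F(3.0) = 12.4000000
u2 = 3.0000000 − 12.4000000·(0.6000000)/(16.1760000) = 2.5400593;  |Δ| = 0.4599407
F(2.5400593) = -0.5114906
u3 = 2.5400593 − (-0.5114906)·(-0.4599407)/(-12.9114906) = 2.5582800;  |Δ| = 0.0182206
F(2.5582800) = -0.0651788
u4 = 2.5582800 − (-0.0651788)·(0.0182206)/(0.4463118) = 2.5609409;  |Δ| = 0.0026609
|u4 − u3| = 0.0026609 < 10^{-2}

n = 4, u_n = 2.56094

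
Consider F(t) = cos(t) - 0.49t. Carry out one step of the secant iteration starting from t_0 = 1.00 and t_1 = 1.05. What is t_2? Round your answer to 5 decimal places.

F(1.00) = 0.0503023, F(1.05) = -0.0169290
t_2 = 1.0500000 − (-0.0169290)·(1.0500000 − 1.0000000) / (-0.0169290 − 0.0503023) = 1.0500000 − (-0.0008464)/(-0.0672313) = 1.0374099

1.03741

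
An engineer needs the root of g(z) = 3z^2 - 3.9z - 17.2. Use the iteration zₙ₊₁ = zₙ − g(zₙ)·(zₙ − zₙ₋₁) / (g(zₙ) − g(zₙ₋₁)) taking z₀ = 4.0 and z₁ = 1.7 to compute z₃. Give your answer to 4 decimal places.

g(4.0) = 15.200000, g(1.7) = -15.160000
z₂ = 1.700000 − (-15.160000)·(1.700000 − 4.000000) / (-15.160000 − 15.200000) = 1.700000 − (34.868000)/(-30.360000) = 2.848485
g(2.848485) = -3.967493
z₃ = 2.848485 − (-3.967493)·(2.848485 − 1.700000) / (-3.967493 − (-15.160000)) = 2.848485 − (-4.556606)/(11.192507) = 3.255597

3.2556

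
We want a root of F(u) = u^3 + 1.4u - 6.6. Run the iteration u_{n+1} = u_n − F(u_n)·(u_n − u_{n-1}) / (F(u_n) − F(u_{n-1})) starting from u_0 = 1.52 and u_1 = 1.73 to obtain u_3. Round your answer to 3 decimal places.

F(1.52) = -0.96019, F(1.73) = 0.99972
u_2 = 1.73000 − 0.99972·(1.73000 − 1.52000) / (0.99972 − (-0.96019)) = 1.73000 − (0.20994)/(1.95991) = 1.62288
F(1.62288) = -0.05370
u_3 = 1.62288 − (-0.05370)·(1.62288 − 1.73000) / (-0.05370 − 0.99972) = 1.62288 − (0.00575)/(-1.05342) = 1.62834

1.628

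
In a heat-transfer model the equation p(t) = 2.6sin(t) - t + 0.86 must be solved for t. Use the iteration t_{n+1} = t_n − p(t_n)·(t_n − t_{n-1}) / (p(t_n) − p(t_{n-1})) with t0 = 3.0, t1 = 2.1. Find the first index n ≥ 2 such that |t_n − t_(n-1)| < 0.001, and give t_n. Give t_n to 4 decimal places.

n = 5, t_n = 2.4726

p(3.0) = -1.773088, p(2.1) = 1.004344
t2 = 2.100000 − 1.004344·(-0.900000)/(2.777432) = 2.425448;  |Δ| = 0.325448
p(2.425448) = 0.141403
t3 = 2.425448 − 0.141403·(0.325448)/(-0.862941) = 2.478777;  |Δ| = 0.053329
p(2.478777) = -0.018895
t4 = 2.478777 − (-0.018895)·(0.053329)/(-0.160298) = 2.472491;  |Δ| = 0.006286
p(2.472491) = 0.000243
t5 = 2.472491 − 0.000243·(-0.006286)/(0.019138) = 2.472570;  |Δ| = 0.000080
|t5 − t4| = 0.000080 < 0.001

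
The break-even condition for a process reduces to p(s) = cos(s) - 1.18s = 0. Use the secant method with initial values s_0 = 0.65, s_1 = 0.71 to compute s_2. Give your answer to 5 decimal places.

0.66608

p(0.65) = 0.0290838, p(0.71) = -0.0794381
s_2 = 0.7100000 − (-0.0794381)·(0.7100000 − 0.6500000) / (-0.0794381 − 0.0290838) = 0.7100000 − (-0.0047663)/(-0.1085219) = 0.6660800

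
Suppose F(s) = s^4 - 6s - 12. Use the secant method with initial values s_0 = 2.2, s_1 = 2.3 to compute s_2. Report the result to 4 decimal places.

2.2448

F(2.2) = -1.774400, F(2.3) = 2.184100
s_2 = 2.300000 − 2.184100·(2.300000 − 2.200000) / (2.184100 − (-1.774400)) = 2.300000 − (0.218410)/(3.958500) = 2.244825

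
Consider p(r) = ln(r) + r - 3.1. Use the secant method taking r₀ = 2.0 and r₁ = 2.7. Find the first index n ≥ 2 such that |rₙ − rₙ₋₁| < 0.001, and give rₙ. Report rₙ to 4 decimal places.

p(2.0) = -0.406853, p(2.7) = 0.593252
r₂ = 2.700000 − 0.593252·(0.700000)/(1.000105) = 2.284767;  |Δ| = 0.415233
p(2.284767) = 0.011031
r₃ = 2.284767 − 0.011031·(-0.415233)/(-0.582220) = 2.276900;  |Δ| = 0.007867
p(2.276900) = -0.000285
r₄ = 2.276900 − (-0.000285)·(-0.007867)/(-0.011317) = 2.277098;  |Δ| = 0.000198
|r₄ − r₃| = 0.000198 < 0.001

n = 4, rₙ = 2.2771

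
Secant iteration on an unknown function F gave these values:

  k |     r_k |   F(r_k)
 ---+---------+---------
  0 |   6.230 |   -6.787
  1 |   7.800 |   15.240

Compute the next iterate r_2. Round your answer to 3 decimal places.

r_2 = 7.800 − 15.240·(7.800 − 6.230) / (15.240 − (-6.787))
   = 7.800 − (23.92680)/(22.02700) = 6.71375

6.714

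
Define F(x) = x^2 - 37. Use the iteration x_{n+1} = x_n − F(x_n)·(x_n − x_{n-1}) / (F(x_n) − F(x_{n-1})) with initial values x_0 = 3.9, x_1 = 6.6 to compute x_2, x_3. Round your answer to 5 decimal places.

F(3.9) = -21.7900000, F(6.6) = 6.5600000
x_2 = 6.6000000 − 6.5600000·(6.6000000 − 3.9000000) / (6.5600000 − (-21.7900000)) = 6.6000000 − (17.7120000)/(28.3500000) = 5.9752381
F(5.9752381) = -1.2965297
x_3 = 5.9752381 − (-1.2965297)·(5.9752381 − 6.6000000) / (-1.2965297 − 6.5600000) = 5.9752381 − (0.8100224)/(-7.8565297) = 6.0783399

5.97524, 6.07834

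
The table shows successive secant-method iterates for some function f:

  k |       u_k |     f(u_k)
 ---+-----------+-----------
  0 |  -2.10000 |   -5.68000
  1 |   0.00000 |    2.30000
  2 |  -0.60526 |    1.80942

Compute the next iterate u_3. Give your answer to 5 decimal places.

u_3 = -0.60526 − 1.80942·(-0.60526 − 0.00000) / (1.80942 − 2.30000)
   = -0.60526 − (-1.0951695)/(-0.4905800) = -2.8376575

-2.83766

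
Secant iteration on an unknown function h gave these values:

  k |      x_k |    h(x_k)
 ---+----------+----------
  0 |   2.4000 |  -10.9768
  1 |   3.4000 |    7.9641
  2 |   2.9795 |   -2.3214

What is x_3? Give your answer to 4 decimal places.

x_3 = 2.9795 − (-2.3214)·(2.9795 − 3.4000) / (-2.3214 − 7.9641)
   = 2.9795 − (0.976149)/(-10.285500) = 3.074405

3.0744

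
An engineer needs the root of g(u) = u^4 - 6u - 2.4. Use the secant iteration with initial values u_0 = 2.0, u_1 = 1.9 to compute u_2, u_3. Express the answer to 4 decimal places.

g(2.0) = 1.600000, g(1.9) = -0.767900
u_2 = 1.900000 − (-0.767900)·(1.900000 − 2.000000) / (-0.767900 − 1.600000) = 1.900000 − (0.076790)/(-2.367900) = 1.932430
g(1.932430) = -0.049700
u_3 = 1.932430 − (-0.049700)·(1.932430 − 1.900000) / (-0.049700 − (-0.767900)) = 1.932430 − (-0.001612)/(0.718200) = 1.934674

1.9324, 1.9347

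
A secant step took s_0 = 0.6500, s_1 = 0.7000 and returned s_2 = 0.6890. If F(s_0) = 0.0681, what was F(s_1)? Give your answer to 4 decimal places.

-0.0192

The secant line through (0.6500, 0.0681) and (0.7000, F(s_1)) crosses zero at s_2 = 0.6890.
So (0.6500, 0.0681), (0.7000, F(s_1)), (0.6890, 0) are collinear:
F(s_1) = 0.0681 · (0.7000 − 0.6890) / (0.6500 − 0.6890) = 0.0681 · (0.011000)/(-0.039000) = -0.019208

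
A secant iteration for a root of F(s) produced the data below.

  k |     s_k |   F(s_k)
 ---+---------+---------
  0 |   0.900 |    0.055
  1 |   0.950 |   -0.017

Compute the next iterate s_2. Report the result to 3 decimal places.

s_2 = 0.950 − (-0.017)·(0.950 − 0.900) / (-0.017 − 0.055)
   = 0.950 − (-0.00085)/(-0.07200) = 0.93819

0.938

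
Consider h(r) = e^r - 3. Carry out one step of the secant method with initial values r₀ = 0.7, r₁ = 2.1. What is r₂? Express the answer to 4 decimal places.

h(0.7) = -0.986247, h(2.1) = 5.166170
r₂ = 2.100000 − 5.166170·(2.100000 − 0.700000) / (5.166170 − (-0.986247)) = 2.100000 − (7.232638)/(6.152417) = 0.924423

0.9244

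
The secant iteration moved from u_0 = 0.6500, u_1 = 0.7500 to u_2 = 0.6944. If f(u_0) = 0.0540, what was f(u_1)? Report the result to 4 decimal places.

The secant line through (0.6500, 0.0540) and (0.7500, f(u_1)) crosses zero at u_2 = 0.6944.
So (0.6500, 0.0540), (0.7500, f(u_1)), (0.6944, 0) are collinear:
f(u_1) = 0.0540 · (0.7500 − 0.6944) / (0.6500 − 0.6944) = 0.0540 · (0.055600)/(-0.044400) = -0.067622

-0.0676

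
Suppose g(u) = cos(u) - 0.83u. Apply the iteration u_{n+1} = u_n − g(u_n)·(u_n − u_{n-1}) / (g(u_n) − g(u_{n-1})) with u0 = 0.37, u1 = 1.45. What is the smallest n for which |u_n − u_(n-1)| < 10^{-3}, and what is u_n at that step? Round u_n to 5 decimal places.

n = 5, u_n = 0.82104

g(0.37) = 0.6252273, g(1.45) = -1.0829972
u2 = 1.4500000 − (-1.0829972)·(1.0800000)/(-1.7082246) = 0.7652908;  |Δ| = 0.6847092
g(0.7652908) = 0.0859895
u3 = 0.7652908 − 0.0859895·(-0.6847092)/(1.1689867) = 0.8156574;  |Δ| = 0.0503665
g(0.8156574) = 0.0083942
u4 = 0.8156574 − 0.0083942·(0.0503665)/(-0.0775953) = 0.8211060;  |Δ| = 0.0054486
g(0.8211060) = -0.0001059
u5 = 0.8211060 − (-0.0001059)·(0.0054486)/(-0.0085001) = 0.8210382;  |Δ| = 0.0000679
|u5 − u4| = 0.0000679 < 10^{-3}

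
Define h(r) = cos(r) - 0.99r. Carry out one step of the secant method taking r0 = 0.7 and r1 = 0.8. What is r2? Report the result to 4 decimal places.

h(0.7) = 0.071842, h(0.8) = -0.095293
r2 = 0.800000 − (-0.095293)·(0.800000 − 0.700000) / (-0.095293 − 0.071842) = 0.800000 − (-0.009529)/(-0.167135) = 0.742984

0.7430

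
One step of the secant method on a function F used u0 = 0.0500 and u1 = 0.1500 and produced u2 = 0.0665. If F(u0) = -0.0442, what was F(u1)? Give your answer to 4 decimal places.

The secant line through (0.0500, -0.0442) and (0.1500, F(u1)) crosses zero at u2 = 0.0665.
So (0.0500, -0.0442), (0.1500, F(u1)), (0.0665, 0) are collinear:
F(u1) = -0.0442 · (0.1500 − 0.0665) / (0.0500 − 0.0665) = -0.0442 · (0.083500)/(-0.016500) = 0.223679

0.2237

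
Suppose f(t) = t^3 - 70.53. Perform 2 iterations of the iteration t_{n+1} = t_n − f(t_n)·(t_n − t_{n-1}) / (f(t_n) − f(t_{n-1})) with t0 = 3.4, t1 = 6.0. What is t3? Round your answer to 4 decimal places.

4.0356

f(3.4) = -31.226000, f(6.0) = 145.470000
t2 = 6.000000 − 145.470000·(6.000000 − 3.400000) / (145.470000 − (-31.226000)) = 6.000000 − (378.222000)/(176.696000) = 3.859476
f(3.859476) = -13.040956
t3 = 3.859476 − (-13.040956)·(3.859476 − 6.000000) / (-13.040956 − 145.470000) = 3.859476 − (27.914477)/(-158.510956) = 4.035581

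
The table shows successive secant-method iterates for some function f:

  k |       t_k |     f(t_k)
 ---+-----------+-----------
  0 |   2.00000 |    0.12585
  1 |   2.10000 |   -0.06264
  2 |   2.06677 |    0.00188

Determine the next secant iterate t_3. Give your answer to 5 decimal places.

t_3 = 2.06677 − 0.00188·(2.06677 − 2.10000) / (0.00188 − (-0.06264))
   = 2.06677 − (-0.0000625)/(0.0645200) = 2.0677383

2.06774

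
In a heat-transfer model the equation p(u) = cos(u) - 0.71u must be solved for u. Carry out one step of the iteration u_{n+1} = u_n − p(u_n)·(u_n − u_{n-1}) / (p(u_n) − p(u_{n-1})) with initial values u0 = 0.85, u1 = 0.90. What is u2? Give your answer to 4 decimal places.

p(0.85) = 0.056483, p(0.90) = -0.017390
u2 = 0.900000 − (-0.017390)·(0.900000 − 0.850000) / (-0.017390 − 0.056483) = 0.900000 − (-0.000870)/(-0.073873) = 0.888230

0.8882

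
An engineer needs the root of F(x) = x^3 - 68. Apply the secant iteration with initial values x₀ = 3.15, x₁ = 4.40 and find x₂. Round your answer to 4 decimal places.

4.0017

F(3.15) = -36.744125, F(4.40) = 17.184000
x₂ = 4.400000 − 17.184000·(4.400000 − 3.150000) / (17.184000 − (-36.744125)) = 4.400000 − (21.480000)/(53.928125) = 4.001692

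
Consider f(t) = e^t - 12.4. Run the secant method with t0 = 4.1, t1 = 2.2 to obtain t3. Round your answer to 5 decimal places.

2.55108

f(4.1) = 47.9402876, f(2.2) = -3.3749865
t2 = 2.2000000 − (-3.3749865)·(2.2000000 − 4.1000000) / (-3.3749865 − 47.9402876) = 2.2000000 − (6.4124744)/(-51.3152741) = 2.3249623
f(2.3249623) = -2.1737055
t3 = 2.3249623 − (-2.1737055)·(2.3249623 − 2.2000000) / (-2.1737055 − (-3.3749865)) = 2.3249623 − (-0.2716312)/(1.2012810) = 2.5510803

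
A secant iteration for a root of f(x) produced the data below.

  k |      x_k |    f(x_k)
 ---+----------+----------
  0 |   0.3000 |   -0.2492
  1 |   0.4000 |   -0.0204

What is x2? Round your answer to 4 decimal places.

x2 = 0.4000 − (-0.0204)·(0.4000 − 0.3000) / (-0.0204 − (-0.2492))
   = 0.4000 − (-0.002040)/(0.228800) = 0.408916

0.4089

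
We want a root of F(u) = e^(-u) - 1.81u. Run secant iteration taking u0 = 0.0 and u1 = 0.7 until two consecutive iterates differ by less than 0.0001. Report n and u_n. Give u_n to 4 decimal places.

n = 5, u_n = 0.3784

F(0.0) = 1.000000, F(0.7) = -0.770415
u2 = 0.700000 − (-0.770415)·(0.700000)/(-1.770415) = 0.395388;  |Δ| = 0.304612
F(0.395388) = -0.042233
u3 = 0.395388 − (-0.042233)·(-0.304612)/(0.728182) = 0.377721;  |Δ| = 0.017667
F(0.377721) = 0.001747
u4 = 0.377721 − 0.001747·(-0.017667)/(0.043979) = 0.378423;  |Δ| = 0.000702
F(0.378423) = -0.000004
u5 = 0.378423 − (-0.000004)·(0.000702)/(-0.001751) = 0.378421;  |Δ| = 0.000002
|u5 − u4| = 0.000002 < 0.0001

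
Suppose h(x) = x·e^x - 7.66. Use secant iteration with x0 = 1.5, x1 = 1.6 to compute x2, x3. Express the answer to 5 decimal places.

h(1.5) = -0.9374664, h(1.6) = 0.2648519
x2 = 1.6000000 − 0.2648519·(1.6000000 − 1.5000000) / (0.2648519 − (-0.9374664)) = 1.6000000 − (0.0264852)/(1.2023183) = 1.5779716
h(1.5779716) = -0.0145418
x3 = 1.5779716 − (-0.0145418)·(1.5779716 − 1.6000000) / (-0.0145418 − 0.2648519) = 1.5779716 − (0.0003203)/(-0.2793937) = 1.5791181

1.57797, 1.57912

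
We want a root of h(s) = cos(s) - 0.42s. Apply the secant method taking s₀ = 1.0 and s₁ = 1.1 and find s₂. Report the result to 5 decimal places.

h(1.0) = 0.1203023, h(1.1) = -0.0084039
s₂ = 1.1000000 − (-0.0084039)·(1.1000000 − 1.0000000) / (-0.0084039 − 0.1203023) = 1.1000000 − (-0.0008404)/(-0.1287062) = 1.0934705

1.09347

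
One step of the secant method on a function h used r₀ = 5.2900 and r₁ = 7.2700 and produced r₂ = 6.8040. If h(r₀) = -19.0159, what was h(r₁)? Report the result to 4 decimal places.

The secant line through (5.2900, -19.0159) and (7.2700, h(r₁)) crosses zero at r₂ = 6.8040.
So (5.2900, -19.0159), (7.2700, h(r₁)), (6.8040, 0) are collinear:
h(r₁) = -19.0159 · (7.2700 − 6.8040) / (5.2900 − 6.8040) = -19.0159 · (0.466000)/(-1.514000) = 5.852978

5.8530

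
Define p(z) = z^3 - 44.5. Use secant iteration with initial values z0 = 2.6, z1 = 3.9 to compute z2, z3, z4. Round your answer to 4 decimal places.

3.4385, 3.5336, 3.5440

p(2.6) = -26.924000, p(3.9) = 14.819000
z2 = 3.900000 − 14.819000·(3.900000 − 2.600000) / (14.819000 − (-26.924000)) = 3.900000 − (19.264700)/(41.743000) = 3.438493
p(3.438493) = -3.845904
z3 = 3.438493 − (-3.845904)·(3.438493 − 3.900000) / (-3.845904 − 14.819000) = 3.438493 − (1.774913)/(-18.664904) = 3.533586
p(3.533586) = -0.378822
z4 = 3.533586 − (-0.378822)·(3.533586 − 3.438493) / (-0.378822 − (-3.845904)) = 3.533586 − (-0.036024)/(3.467081) = 3.543976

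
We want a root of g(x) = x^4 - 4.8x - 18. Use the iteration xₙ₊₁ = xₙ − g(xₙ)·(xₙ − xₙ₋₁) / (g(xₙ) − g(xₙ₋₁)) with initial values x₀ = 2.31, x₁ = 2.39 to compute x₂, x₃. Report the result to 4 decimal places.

2.3230, 2.3236

g(2.31) = -0.614037, g(2.39) = 3.156086
x₂ = 2.390000 − 3.156086·(2.390000 − 2.310000) / (3.156086 − (-0.614037)) = 2.390000 − (0.252487)/(3.770123) = 2.323030
g(2.323030) = -0.028694
x₃ = 2.323030 − (-0.028694)·(2.323030 − 2.390000) / (-0.028694 − 3.156086) = 2.323030 − (0.001922)/(-3.184781) = 2.323633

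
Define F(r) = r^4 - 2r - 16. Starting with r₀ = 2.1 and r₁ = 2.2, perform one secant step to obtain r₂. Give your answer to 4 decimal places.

2.1199

F(2.1) = -0.751900, F(2.2) = 3.025600
r₂ = 2.200000 − 3.025600·(2.200000 − 2.100000) / (3.025600 − (-0.751900)) = 2.200000 − (0.302560)/(3.777500) = 2.119905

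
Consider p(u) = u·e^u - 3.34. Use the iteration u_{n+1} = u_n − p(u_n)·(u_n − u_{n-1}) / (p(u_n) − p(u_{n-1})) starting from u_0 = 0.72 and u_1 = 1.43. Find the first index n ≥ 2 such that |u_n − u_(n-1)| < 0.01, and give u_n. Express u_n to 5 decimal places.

p(0.72) = -1.8608081, p(1.43) = 2.6355398
u_2 = 1.4300000 − 2.6355398·(0.7100000)/(4.4963479) = 1.0138326;  |Δ| = 0.4161674
p(1.0138326) = -0.5457312
u_3 = 1.0138326 − (-0.5457312)·(-0.4161674)/(-3.1812710) = 1.0852241;  |Δ| = 0.0713914
p(1.0852241) = -0.1276250
u_4 = 1.0852241 − (-0.1276250)·(0.0713914)/(0.4181062) = 1.1070160;  |Δ| = 0.0217919
p(1.1070160) = 0.0090745
u_5 = 1.1070160 − 0.0090745·(0.0217919)/(0.1366995) = 1.1055694;  |Δ| = 0.0014466
|u_5 − u_4| = 0.0014466 < 0.01

n = 5, u_n = 1.10557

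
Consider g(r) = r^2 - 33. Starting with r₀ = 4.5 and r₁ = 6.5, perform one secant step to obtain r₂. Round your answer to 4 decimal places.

g(4.5) = -12.750000, g(6.5) = 9.250000
r₂ = 6.500000 − 9.250000·(6.500000 − 4.500000) / (9.250000 − (-12.750000)) = 6.500000 − (18.500000)/(22.000000) = 5.659091

5.6591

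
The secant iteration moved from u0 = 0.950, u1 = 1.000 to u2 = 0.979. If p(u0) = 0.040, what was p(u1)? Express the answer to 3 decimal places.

The secant line through (0.950, 0.040) and (1.000, p(u1)) crosses zero at u2 = 0.979.
So (0.950, 0.040), (1.000, p(u1)), (0.979, 0) are collinear:
p(u1) = 0.040 · (1.000 − 0.979) / (0.950 − 0.979) = 0.040 · (0.02100)/(-0.02900) = -0.02897

-0.029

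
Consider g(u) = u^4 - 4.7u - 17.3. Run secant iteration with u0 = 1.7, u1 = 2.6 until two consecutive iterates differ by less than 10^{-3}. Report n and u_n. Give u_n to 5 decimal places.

n = 6, u_n = 2.30286

g(1.7) = -16.9379000, g(2.6) = 16.1776000
u2 = 2.6000000 − 16.1776000·(0.9000000)/(33.1155000) = 2.1603316;  |Δ| = 0.4396684
g(2.1603316) = -5.6723662
u3 = 2.1603316 − (-5.6723662)·(-0.4396684)/(-21.8499662) = 2.2744718;  |Δ| = 0.1141402
g(2.2744718) = -1.2277917
u4 = 2.2744718 − (-1.2277917)·(0.1141402)/(4.4445745) = 2.3060025;  |Δ| = 0.0315307
g(2.3060025) = 0.1391627
u5 = 2.3060025 − 0.1391627·(0.0315307)/(1.3669543) = 2.3027925;  |Δ| = 0.0032100
g(2.3027925) = -0.0028715
u6 = 2.3027925 − (-0.0028715)·(-0.0032100)/(-0.1420341) = 2.3028574;  |Δ| = 0.0000649
|u6 − u5| = 0.0000649 < 10^{-3}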